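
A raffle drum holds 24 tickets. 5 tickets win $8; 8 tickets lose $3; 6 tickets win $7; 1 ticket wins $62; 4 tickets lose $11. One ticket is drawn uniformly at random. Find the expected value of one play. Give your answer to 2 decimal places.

$3.17

E[payout] = (5/24)·8 + (8/24)·(-3) + (6/24)·7 + (1/24)·62 + (4/24)·(-11) = 19/6
≈ $3.17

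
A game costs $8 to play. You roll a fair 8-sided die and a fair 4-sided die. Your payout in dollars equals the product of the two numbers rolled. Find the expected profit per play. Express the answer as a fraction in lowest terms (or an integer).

Distribution of the product of the two numbers rolled: 1 w.p. 1/32, 2 w.p. 1/16, 3 w.p. 1/16, 4 w.p. 3/32, 5 w.p. 1/32, 6 w.p. 3/32, …
E[payout] = (1/32)·1 + (1/16)·2 + (1/16)·3 + (3/32)·4 + (1/32)·5 + (3/32)·6 + (1/32)·7 + (3/32)·8 + (1/32)·9 + (1/32)·10 + (3/32)·12 + (1/32)·14 + (1/32)·15 + (1/16)·16 + (1/32)·18 + (1/32)·20 + (1/32)·21 + (1/16)·24 + (1/32)·28 + (1/32)·32 = 45/4
Expected profit = 45/4 − 8 = 13/4

13/4 dollars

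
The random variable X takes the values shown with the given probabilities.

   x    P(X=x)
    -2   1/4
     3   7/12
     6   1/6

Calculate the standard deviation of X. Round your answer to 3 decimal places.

E[X] = 9/4, E[X²] = 49/4
Var(X) = E[X²] − (E[X])² = 49/4 − 81/16 = 115/16
SD(X) = √(115/16) ≈ 2.681

2.681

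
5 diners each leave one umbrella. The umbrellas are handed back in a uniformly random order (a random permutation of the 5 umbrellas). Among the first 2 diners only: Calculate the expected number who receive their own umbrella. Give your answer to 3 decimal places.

Let Xᵢ = 1 if person i gets their own umbrella. For each i, P(Xᵢ=1) = 1/5.
By linearity of expectation, E[X₁+…+X_2] = 2·(1/5) = 2/5.
≈ 0.400

0.400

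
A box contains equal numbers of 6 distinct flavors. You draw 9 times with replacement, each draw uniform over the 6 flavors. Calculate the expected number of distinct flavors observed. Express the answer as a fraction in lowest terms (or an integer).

8124571/1679616

Let Xⱼ=1 if type j appears at least once. P(Xⱼ=1) = 1 − ((6−1)/6)^9 = 8124571/10077696.
E[#distinct] = 6·8124571/10077696 = 8124571/1679616.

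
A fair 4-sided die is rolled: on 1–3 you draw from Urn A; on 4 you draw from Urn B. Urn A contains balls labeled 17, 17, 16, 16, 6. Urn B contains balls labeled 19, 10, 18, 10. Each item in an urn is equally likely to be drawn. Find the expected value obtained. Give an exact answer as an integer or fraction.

1149/80

E[X | Urn A] = (17 + 17 + 16 + 16 + 6)/5 = 72/5
E[X | Urn B] = (19 + 10 + 18 + 10)/4 = 57/4
E[X] = (3/4)·72/5 + (1/4)·57/4 = 1149/80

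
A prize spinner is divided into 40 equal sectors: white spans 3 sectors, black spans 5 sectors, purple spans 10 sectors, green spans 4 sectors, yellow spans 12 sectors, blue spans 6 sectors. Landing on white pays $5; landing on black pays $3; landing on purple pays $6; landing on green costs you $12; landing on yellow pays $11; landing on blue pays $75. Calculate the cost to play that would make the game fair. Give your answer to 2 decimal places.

$15.60

E[payout] = (3/40)·5 + (5/40)·3 + (10/40)·6 + (4/40)·(-12) + (12/40)·11 + (6/40)·75 = 78/5
Fair fee = E[payout] = 78/5 ≈ $15.60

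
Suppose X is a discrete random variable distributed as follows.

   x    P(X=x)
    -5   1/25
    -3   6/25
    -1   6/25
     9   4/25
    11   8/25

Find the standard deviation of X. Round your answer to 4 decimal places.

6.3750

E[X] = 19/5, E[X²] = 1377/25
Var(X) = E[X²] − (E[X])² = 1377/25 − 361/25 = 1016/25
SD(X) = √(1016/25) ≈ 6.3750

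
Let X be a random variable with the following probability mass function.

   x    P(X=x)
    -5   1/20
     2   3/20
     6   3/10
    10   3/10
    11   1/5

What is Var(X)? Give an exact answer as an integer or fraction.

E[X] = (1/20)·(-5) + (3/20)·2 + (3/10)·6 + (3/10)·10 + (1/5)·11 = 141/20
E[X²] = (1/20)·25 + (3/20)·4 + (3/10)·36 + (3/10)·100 + (1/5)·121 = 1337/20
Var(X) = 1337/20 − (141/20)² = 6859/400

6859/400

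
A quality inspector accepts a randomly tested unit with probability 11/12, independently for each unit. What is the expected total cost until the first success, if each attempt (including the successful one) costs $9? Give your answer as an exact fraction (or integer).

E[#attempts] = 1/p = 12/11; E[cost] = 9·12/11 = 108/11.

108/11 dollars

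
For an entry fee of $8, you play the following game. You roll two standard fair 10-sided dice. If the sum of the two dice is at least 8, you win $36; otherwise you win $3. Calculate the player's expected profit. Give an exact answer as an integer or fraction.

E[payout] = (21/100)·3 + (79/100)·36 = 2907/100
Expected profit = 2907/100 − 8 = 2107/100

2107/100 dollars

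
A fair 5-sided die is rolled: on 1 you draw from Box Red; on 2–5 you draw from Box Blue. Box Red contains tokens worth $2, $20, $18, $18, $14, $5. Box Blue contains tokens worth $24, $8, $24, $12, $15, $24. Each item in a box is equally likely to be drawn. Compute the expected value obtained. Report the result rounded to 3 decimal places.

E[X | Box Red] = (2 + 20 + 18 + 18 + 14 + 5)/6 = 77/6
E[X | Box Blue] = (24 + 8 + 24 + 12 + 15 + 24)/6 = 107/6
E[X] = (1/5)·77/6 + (4/5)·107/6 = 101/6 ≈ 16.833

$16.833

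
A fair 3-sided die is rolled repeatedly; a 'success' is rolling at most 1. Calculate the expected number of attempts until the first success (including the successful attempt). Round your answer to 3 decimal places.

For a geometric distribution, E[trials] = 1/p = 1/(1/3) = 3.
≈ 3.000

3.000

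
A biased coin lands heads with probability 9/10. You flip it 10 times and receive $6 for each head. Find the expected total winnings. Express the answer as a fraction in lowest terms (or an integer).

$54

E[#heads] = 10·9/10 = 9 (linearity over flips).
E[winnings] = 6·9 = 54.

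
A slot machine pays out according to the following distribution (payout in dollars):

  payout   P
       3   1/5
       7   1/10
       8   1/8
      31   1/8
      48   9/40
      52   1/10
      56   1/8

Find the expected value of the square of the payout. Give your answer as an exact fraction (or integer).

E[X²] = (1/5)·9 + (1/10)·49 + (1/8)·64 + (1/8)·961 + (9/40)·2304 + (1/10)·2704 + (1/8)·3136
     = 10525/8

10525/8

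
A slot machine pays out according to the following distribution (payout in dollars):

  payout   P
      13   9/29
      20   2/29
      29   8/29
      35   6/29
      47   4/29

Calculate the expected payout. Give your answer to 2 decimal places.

$27.14

E[X] = (9/29)·13 + (2/29)·20 + (8/29)·29 + (6/29)·35 + (4/29)·47
     = 787/29 ≈ 27.14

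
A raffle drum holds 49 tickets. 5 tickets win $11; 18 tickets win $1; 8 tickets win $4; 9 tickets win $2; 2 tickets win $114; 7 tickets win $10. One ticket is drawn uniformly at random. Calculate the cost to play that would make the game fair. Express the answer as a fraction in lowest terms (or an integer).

421/49 dollars

E[payout] = (5/49)·11 + (18/49)·1 + (8/49)·4 + (9/49)·2 + (2/49)·114 + (7/49)·10 = 421/49
Fair fee = E[payout] = 421/49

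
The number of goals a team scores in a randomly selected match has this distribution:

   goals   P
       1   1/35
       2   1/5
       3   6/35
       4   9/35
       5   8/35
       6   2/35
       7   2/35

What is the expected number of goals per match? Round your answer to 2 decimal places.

E[X] = (1/35)·1 + (1/5)·2 + (6/35)·3 + (9/35)·4 + (8/35)·5 + (2/35)·6 + (2/35)·7
     = 27/7 ≈ 3.86

3.86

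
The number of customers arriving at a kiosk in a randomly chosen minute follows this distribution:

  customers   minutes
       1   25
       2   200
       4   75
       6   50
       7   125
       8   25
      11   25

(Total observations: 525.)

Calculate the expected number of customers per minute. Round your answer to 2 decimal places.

Total = 525, so P(customers=1) = 25/525, etc.
E[X] = (1/21)·1 + (8/21)·2 + (1/7)·4 + (2/21)·6 + (5/21)·7 + (1/21)·8 + (1/21)·11
     = 95/21 ≈ 4.52

4.52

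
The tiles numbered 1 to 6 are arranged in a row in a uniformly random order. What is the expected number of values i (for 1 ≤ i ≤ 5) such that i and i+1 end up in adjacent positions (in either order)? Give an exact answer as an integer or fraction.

For each i ∈ {1,…,5}, let Xᵢ = 1 if i and i+1 are adjacent. P(Xᵢ=1) = 2·(6−1)!/6! = 2/6.
By linearity, E[ΣXᵢ] = (5)·(2/6) = 5/3.

5/3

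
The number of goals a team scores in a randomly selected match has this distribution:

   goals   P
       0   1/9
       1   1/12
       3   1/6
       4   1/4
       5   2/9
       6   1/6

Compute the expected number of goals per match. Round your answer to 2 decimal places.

E[X] = (1/9)·0 + (1/12)·1 + (1/6)·3 + (1/4)·4 + (2/9)·5 + (1/6)·6
     = 133/36 ≈ 3.69

3.69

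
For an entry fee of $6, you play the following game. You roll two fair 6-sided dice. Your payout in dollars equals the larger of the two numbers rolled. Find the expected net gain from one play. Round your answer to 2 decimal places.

-$1.53

Distribution of the larger of the two numbers rolled: 1 w.p. 1/36, 2 w.p. 1/12, 3 w.p. 5/36, 4 w.p. 7/36, 5 w.p. 1/4, 6 w.p. 11/36
E[payout] = (1/36)·1 + (1/12)·2 + (5/36)·3 + (7/36)·4 + (1/4)·5 + (11/36)·6 = 161/36
Expected profit = 161/36 − 6 = -55/36 ≈ -$1.53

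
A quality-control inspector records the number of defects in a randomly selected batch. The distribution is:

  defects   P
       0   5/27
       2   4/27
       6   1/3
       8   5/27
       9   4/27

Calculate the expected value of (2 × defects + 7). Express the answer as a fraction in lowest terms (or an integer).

155/9

E[2x+7] = (5/27)·7 + (4/27)·11 + (1/3)·19 + (5/27)·23 + (4/27)·25
     = 155/9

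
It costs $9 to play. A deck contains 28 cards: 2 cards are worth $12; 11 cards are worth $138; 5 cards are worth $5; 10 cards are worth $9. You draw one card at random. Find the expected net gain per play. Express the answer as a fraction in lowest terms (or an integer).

E[payout] = (2/28)·12 + (11/28)·138 + (5/28)·5 + (10/28)·9 = 1657/28
Expected profit = 1657/28 − 9 = 1405/28

1405/28 dollars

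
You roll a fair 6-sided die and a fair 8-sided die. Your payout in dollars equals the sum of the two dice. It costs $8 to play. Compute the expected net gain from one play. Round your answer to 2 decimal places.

$0.00

Distribution of the sum of the two dice: 2 w.p. 1/48, 3 w.p. 1/24, 4 w.p. 1/16, 5 w.p. 1/12, 6 w.p. 5/48, 7 w.p. 1/8, …
E[payout] = (1/48)·2 + (1/24)·3 + (1/16)·4 + (1/12)·5 + (5/48)·6 + (1/8)·7 + (1/8)·8 + (1/8)·9 + (5/48)·10 + (1/12)·11 + (1/16)·12 + (1/24)·13 + (1/48)·14 = 8
Expected profit = 8 − 8 = 0 ≈ $0.00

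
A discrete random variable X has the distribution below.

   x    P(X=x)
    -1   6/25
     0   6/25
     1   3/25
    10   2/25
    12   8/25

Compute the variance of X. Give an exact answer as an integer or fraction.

21256/625

E[X] = (6/25)·(-1) + (6/25)·0 + (3/25)·1 + (2/25)·10 + (8/25)·12 = 113/25
E[X²] = (6/25)·1 + (6/25)·0 + (3/25)·1 + (2/25)·100 + (8/25)·144 = 1361/25
Var(X) = 1361/25 − (113/25)² = 21256/625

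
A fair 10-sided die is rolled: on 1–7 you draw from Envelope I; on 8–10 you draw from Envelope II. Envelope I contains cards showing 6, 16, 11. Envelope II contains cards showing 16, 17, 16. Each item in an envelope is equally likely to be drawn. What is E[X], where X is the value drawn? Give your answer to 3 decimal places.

E[X | Envelope I] = (6 + 16 + 11)/3 = 11
E[X | Envelope II] = (16 + 17 + 16)/3 = 49/3
E[X] = (7/10)·11 + (3/10)·49/3 = 63/5 ≈ 12.600

12.600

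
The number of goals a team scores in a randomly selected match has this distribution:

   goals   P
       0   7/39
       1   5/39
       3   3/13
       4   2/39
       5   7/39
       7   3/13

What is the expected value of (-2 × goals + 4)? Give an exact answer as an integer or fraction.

E[-2x+4] = (7/39)·4 + (5/39)·2 + (3/13)·(-2) + (2/39)·(-4) + (7/39)·(-6) + (3/13)·(-10)
     = -40/13

-40/13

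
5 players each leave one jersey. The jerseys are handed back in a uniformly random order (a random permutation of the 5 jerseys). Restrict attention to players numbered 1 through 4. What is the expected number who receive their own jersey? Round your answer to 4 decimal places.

Let Xᵢ = 1 if person i gets their own jersey. For each i, P(Xᵢ=1) = 1/5.
By linearity of expectation, E[X₁+…+X_4] = 4·(1/5) = 4/5.
≈ 0.8000

0.8000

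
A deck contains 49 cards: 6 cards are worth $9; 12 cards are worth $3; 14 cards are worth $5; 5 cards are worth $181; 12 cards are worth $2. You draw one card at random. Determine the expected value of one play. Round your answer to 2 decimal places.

$22.22

E[payout] = (6/49)·9 + (12/49)·3 + (14/49)·5 + (5/49)·181 + (12/49)·2 = 1089/49
≈ $22.22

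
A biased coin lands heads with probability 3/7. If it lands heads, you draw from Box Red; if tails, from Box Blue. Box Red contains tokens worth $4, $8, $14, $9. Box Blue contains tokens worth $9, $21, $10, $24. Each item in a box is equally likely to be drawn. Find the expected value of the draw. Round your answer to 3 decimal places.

E[X | Box Red] = (4 + 8 + 14 + 9)/4 = 35/4
E[X | Box Blue] = (9 + 21 + 10 + 24)/4 = 16
E[X] = (3/7)·35/4 + (4/7)·16 = 361/28 ≈ 12.893

$12.893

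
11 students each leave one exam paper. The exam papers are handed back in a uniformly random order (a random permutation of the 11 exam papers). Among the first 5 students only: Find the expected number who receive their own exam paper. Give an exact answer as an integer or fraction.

5/11

Let Xᵢ = 1 if person i gets their own exam paper. For each i, P(Xᵢ=1) = 1/11.
By linearity of expectation, E[X₁+…+X_5] = 5·(1/11) = 5/11.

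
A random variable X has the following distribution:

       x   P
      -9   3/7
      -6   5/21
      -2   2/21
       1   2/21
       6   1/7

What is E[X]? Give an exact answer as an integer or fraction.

E[X] = (3/7)·(-9) + (5/21)·(-6) + (2/21)·(-2) + (2/21)·1 + (1/7)·6
     = -95/21

-95/21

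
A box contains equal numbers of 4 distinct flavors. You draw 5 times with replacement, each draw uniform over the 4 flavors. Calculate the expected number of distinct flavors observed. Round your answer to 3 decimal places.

3.051

Let Xⱼ=1 if type j appears at least once. P(Xⱼ=1) = 1 − ((4−1)/4)^5 = 781/1024.
E[#distinct] = 4·781/1024 = 781/256.
≈ 3.051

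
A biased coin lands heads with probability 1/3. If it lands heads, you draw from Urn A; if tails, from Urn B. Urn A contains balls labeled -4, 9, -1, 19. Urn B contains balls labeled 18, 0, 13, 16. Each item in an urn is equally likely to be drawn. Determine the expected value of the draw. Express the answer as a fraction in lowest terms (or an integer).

E[X | Urn A] = (-4 + 9 − 1 + 19)/4 = 23/4
E[X | Urn B] = (18 + 0 + 13 + 16)/4 = 47/4
E[X] = (1/3)·23/4 + (2/3)·47/4 = 39/4

39/4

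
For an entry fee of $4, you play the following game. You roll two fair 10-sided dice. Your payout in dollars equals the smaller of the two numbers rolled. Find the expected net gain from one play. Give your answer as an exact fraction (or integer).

-3/20 dollars

Distribution of the smaller of the two numbers rolled: 1 w.p. 19/100, 2 w.p. 17/100, 3 w.p. 3/20, 4 w.p. 13/100, 5 w.p. 11/100, 6 w.p. 9/100, …
E[payout] = (19/100)·1 + (17/100)·2 + (3/20)·3 + (13/100)·4 + (11/100)·5 + (9/100)·6 + (7/100)·7 + (1/20)·8 + (3/100)·9 + (1/100)·10 = 77/20
Expected profit = 77/20 − 4 = -3/20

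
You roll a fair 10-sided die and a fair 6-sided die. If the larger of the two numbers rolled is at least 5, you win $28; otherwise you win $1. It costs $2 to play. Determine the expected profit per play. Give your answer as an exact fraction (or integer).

94/5 dollars

E[payout] = (4/15)·1 + (11/15)·28 = 104/5
Expected profit = 104/5 − 2 = 94/5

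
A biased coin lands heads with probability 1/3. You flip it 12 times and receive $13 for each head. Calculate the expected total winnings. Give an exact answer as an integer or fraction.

E[#heads] = 12·1/3 = 4 (linearity over flips).
E[winnings] = 13·4 = 52.

$52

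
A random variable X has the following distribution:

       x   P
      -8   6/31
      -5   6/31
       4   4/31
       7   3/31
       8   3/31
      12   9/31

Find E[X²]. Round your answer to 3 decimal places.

72.032

E[X²] = (6/31)·64 + (6/31)·25 + (4/31)·16 + (3/31)·49 + (3/31)·64 + (9/31)·144
     = 2233/31 ≈ 72.032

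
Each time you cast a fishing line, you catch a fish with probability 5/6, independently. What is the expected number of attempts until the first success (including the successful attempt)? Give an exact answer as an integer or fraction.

For a geometric distribution, E[trials] = 1/p = 1/(5/6) = 6/5.

6/5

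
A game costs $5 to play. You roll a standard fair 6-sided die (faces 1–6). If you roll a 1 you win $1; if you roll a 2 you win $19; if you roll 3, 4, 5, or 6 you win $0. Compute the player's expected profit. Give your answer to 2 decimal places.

E[payout] = (2/3)·0 + (1/6)·1 + (1/6)·19 = 10/3
Expected profit = 10/3 − 5 = -5/3 ≈ -$1.67

-$1.67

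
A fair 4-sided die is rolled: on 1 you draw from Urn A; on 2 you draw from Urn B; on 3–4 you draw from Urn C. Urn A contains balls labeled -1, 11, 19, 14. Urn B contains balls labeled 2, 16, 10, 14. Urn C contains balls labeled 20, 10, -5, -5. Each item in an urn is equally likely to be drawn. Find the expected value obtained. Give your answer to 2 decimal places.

7.81

E[X | Urn A] = (-1 + 11 + 19 + 14)/4 = 43/4
E[X | Urn B] = (2 + 16 + 10 + 14)/4 = 21/2
E[X | Urn C] = (20 + 10 − 5 − 5)/4 = 5
E[X] = (1/4)·43/4 + (1/4)·21/2 + (1/2)·5 = 125/16 ≈ 7.81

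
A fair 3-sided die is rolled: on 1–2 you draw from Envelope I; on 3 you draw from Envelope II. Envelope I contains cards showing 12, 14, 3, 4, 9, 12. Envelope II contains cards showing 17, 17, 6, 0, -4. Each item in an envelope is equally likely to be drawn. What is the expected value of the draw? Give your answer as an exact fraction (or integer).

42/5

E[X | Envelope I] = (12 + 14 + 3 + 4 + 9 + 12)/6 = 9
E[X | Envelope II] = (17 + 17 + 6 + 0 − 4)/5 = 36/5
E[X] = (2/3)·9 + (1/3)·36/5 = 42/5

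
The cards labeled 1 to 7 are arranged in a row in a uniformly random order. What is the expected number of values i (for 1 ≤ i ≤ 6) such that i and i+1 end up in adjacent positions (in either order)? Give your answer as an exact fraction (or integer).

For each i ∈ {1,…,6}, let Xᵢ = 1 if i and i+1 are adjacent. P(Xᵢ=1) = 2·(7−1)!/7! = 2/7.
By linearity, E[ΣXᵢ] = (6)·(2/7) = 12/7.

12/7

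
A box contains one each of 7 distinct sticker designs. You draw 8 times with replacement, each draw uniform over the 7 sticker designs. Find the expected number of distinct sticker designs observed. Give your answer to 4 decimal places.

4.9605

Let Xⱼ=1 if type j appears at least once. P(Xⱼ=1) = 1 − ((7−1)/7)^8 = 4085185/5764801.
E[#distinct] = 7·4085185/5764801 = 4085185/823543.
≈ 4.9605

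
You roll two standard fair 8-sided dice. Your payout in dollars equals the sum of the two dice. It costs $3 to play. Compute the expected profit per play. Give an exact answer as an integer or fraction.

Distribution of the sum of the two dice: 2 w.p. 1/64, 3 w.p. 1/32, 4 w.p. 3/64, 5 w.p. 1/16, 6 w.p. 5/64, 7 w.p. 3/32, …
E[payout] = (1/64)·2 + (1/32)·3 + (3/64)·4 + (1/16)·5 + (5/64)·6 + (3/32)·7 + (7/64)·8 + (1/8)·9 + (7/64)·10 + (3/32)·11 + (5/64)·12 + (1/16)·13 + (3/64)·14 + (1/32)·15 + (1/64)·16 = 9
Expected profit = 9 − 3 = 6

$6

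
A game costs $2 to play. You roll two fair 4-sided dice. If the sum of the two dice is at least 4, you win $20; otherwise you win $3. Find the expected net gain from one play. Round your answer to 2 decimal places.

$14.81

E[payout] = (3/16)·3 + (13/16)·20 = 269/16
Expected profit = 269/16 − 2 = 237/16 ≈ $14.81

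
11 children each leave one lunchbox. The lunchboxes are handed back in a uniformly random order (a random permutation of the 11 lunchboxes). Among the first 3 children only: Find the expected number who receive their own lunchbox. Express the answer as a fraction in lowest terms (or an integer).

3/11

Let Xᵢ = 1 if person i gets their own lunchbox. For each i, P(Xᵢ=1) = 1/11.
By linearity of expectation, E[X₁+…+X_3] = 3·(1/11) = 3/11.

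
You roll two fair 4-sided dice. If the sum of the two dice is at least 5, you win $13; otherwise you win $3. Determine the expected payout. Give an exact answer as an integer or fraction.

37/4 dollars

E[payout] = (3/8)·3 + (5/8)·13 = 37/4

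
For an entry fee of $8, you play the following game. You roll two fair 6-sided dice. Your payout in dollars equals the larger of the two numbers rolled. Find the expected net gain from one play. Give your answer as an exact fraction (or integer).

Distribution of the larger of the two numbers rolled: 1 w.p. 1/36, 2 w.p. 1/12, 3 w.p. 5/36, 4 w.p. 7/36, 5 w.p. 1/4, 6 w.p. 11/36
E[payout] = (1/36)·1 + (1/12)·2 + (5/36)·3 + (7/36)·4 + (1/4)·5 + (11/36)·6 = 161/36
Expected profit = 161/36 − 8 = -127/36

-127/36 dollars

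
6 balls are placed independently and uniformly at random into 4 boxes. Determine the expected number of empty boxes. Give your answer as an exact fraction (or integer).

729/1024

Let Xⱼ=1 if box j is empty. P(Xⱼ=1) = ((4-1)/4)^6 = 729/4096.
By linearity, E[#empty] = 4·729/4096 = 729/1024.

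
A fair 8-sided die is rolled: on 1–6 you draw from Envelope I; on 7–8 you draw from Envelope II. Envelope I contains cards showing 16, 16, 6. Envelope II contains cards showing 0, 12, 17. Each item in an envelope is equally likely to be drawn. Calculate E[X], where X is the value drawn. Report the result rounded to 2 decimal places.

E[X | Envelope I] = (16 + 16 + 6)/3 = 38/3
E[X | Envelope II] = (0 + 12 + 17)/3 = 29/3
E[X] = (3/4)·38/3 + (1/4)·29/3 = 143/12 ≈ 11.92

11.92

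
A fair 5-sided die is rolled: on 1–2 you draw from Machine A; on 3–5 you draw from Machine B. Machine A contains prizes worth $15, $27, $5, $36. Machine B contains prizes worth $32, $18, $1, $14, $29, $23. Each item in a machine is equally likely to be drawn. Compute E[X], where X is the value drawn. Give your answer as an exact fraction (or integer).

$20

E[X | Machine A] = (15 + 27 + 5 + 36)/4 = 83/4
E[X | Machine B] = (32 + 18 + 1 + 14 + 29 + 23)/6 = 39/2
E[X] = (2/5)·83/4 + (3/5)·39/2 = 20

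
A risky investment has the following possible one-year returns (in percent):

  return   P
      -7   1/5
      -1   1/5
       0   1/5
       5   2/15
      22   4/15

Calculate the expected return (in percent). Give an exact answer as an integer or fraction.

74/15

E[X] = (1/5)·(-7) + (1/5)·(-1) + (1/5)·0 + (2/15)·5 + (4/15)·22
     = 74/15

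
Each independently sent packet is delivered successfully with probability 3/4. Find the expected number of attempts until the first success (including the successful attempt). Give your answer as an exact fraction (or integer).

For a geometric distribution, E[trials] = 1/p = 1/(3/4) = 4/3.

4/3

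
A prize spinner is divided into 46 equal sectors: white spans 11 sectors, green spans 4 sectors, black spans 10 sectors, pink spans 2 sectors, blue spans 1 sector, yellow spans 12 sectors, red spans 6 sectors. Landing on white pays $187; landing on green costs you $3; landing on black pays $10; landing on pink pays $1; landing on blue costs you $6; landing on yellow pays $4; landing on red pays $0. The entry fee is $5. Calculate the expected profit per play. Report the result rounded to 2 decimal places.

E[payout] = (11/46)·187 + (4/46)·(-3) + (10/46)·10 + (2/46)·1 + (1/46)·(-6) + (12/46)·4 + (6/46)·0 = 2189/46
Expected profit = 2189/46 − 5 = 1959/46 ≈ $42.59

$42.59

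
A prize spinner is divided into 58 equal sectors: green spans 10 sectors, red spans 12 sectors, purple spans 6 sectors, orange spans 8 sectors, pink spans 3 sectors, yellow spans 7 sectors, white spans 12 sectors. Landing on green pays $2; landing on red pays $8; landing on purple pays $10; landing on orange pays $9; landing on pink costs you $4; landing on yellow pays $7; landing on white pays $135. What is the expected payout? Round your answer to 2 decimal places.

$32.84

E[payout] = (10/58)·2 + (12/58)·8 + (6/58)·10 + (8/58)·9 + (3/58)·(-4) + (7/58)·7 + (12/58)·135 = 1905/58
≈ $32.84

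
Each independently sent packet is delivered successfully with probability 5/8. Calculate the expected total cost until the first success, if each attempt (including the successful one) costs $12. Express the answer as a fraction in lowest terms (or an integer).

E[#attempts] = 1/p = 8/5; E[cost] = 12·8/5 = 96/5.

96/5 dollars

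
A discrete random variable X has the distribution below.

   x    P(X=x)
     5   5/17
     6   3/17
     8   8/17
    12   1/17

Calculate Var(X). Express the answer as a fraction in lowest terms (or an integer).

56/17

E[X] = (5/17)·5 + (3/17)·6 + (8/17)·8 + (1/17)·12 = 7
E[X²] = (5/17)·25 + (3/17)·36 + (8/17)·64 + (1/17)·144 = 889/17
Var(X) = 889/17 − (7)² = 56/17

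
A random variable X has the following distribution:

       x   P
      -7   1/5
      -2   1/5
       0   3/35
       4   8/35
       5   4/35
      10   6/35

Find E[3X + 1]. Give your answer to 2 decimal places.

E[3x+1] = (1/5)·(-20) + (1/5)·(-5) + (3/35)·1 + (8/35)·13 + (4/35)·16 + (6/35)·31
     = 26/5 ≈ 5.20

5.20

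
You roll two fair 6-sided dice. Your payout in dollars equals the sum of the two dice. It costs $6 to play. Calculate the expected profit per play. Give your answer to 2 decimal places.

Distribution of the sum of the two dice: 2 w.p. 1/36, 3 w.p. 1/18, 4 w.p. 1/12, 5 w.p. 1/9, 6 w.p. 5/36, 7 w.p. 1/6, …
E[payout] = (1/36)·2 + (1/18)·3 + (1/12)·4 + (1/9)·5 + (5/36)·6 + (1/6)·7 + (5/36)·8 + (1/9)·9 + (1/12)·10 + (1/18)·11 + (1/36)·12 = 7
Expected profit = 7 − 6 = 1 ≈ $1.00

$1.00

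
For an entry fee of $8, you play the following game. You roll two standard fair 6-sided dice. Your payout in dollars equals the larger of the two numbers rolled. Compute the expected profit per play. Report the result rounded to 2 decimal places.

-$3.53

Distribution of the larger of the two numbers rolled: 1 w.p. 1/36, 2 w.p. 1/12, 3 w.p. 5/36, 4 w.p. 7/36, 5 w.p. 1/4, 6 w.p. 11/36
E[payout] = (1/36)·1 + (1/12)·2 + (5/36)·3 + (7/36)·4 + (1/4)·5 + (11/36)·6 = 161/36
Expected profit = 161/36 − 8 = -127/36 ≈ -$3.53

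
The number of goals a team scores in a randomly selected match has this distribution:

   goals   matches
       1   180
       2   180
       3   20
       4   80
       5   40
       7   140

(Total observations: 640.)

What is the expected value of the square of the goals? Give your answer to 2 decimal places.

Total = 640, so P(goals=1) = 180/640, etc.
E[X²] = (9/32)·1 + (9/32)·4 + (1/32)·9 + (1/8)·16 + (1/16)·25 + (7/32)·49
     = 511/32 ≈ 15.97

15.97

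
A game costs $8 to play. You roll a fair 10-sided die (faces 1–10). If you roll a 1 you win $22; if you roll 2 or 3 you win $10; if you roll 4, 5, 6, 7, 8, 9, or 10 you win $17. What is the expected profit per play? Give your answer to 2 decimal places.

$8.10

E[payout] = (1/5)·10 + (7/10)·17 + (1/10)·22 = 161/10
Expected profit = 161/10 − 8 = 81/10 ≈ $8.10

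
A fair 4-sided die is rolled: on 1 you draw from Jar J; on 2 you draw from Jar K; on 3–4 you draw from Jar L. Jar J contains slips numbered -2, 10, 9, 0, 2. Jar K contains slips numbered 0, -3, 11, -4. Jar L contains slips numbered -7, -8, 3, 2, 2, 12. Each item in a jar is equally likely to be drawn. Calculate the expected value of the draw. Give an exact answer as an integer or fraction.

E[X | Jar J] = (-2 + 10 + 9 + 0 + 2)/5 = 19/5
E[X | Jar K] = (0 − 3 + 11 − 4)/4 = 1
E[X | Jar L] = (-7 − 8 + 3 + 2 + 2 + 12)/6 = 2/3
E[X] = (1/4)·19/5 + (1/4)·1 + (1/2)·2/3 = 23/15

23/15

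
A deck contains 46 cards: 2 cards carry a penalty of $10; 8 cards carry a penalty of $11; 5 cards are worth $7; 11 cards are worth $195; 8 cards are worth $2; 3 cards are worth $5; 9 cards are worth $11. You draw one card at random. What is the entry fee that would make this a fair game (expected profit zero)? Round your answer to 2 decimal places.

E[payout] = (2/46)·(-10) + (8/46)·(-11) + (5/46)·7 + (11/46)·195 + (8/46)·2 + (3/46)·5 + (9/46)·11 = 1101/23
Fair fee = E[payout] = 1101/23 ≈ $47.87

$47.87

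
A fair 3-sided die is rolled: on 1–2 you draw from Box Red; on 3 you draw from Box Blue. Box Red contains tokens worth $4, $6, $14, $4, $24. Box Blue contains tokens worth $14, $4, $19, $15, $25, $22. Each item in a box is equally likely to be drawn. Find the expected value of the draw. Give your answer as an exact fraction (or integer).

373/30 dollars

E[X | Box Red] = (4 + 6 + 14 + 4 + 24)/5 = 52/5
E[X | Box Blue] = (14 + 4 + 19 + 15 + 25 + 22)/6 = 33/2
E[X] = (2/3)·52/5 + (1/3)·33/2 = 373/30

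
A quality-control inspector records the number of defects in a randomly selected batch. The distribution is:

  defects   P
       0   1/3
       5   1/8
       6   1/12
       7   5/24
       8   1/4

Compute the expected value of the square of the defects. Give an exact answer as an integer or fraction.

97/3

E[X²] = (1/3)·0 + (1/8)·25 + (1/12)·36 + (5/24)·49 + (1/4)·64
     = 97/3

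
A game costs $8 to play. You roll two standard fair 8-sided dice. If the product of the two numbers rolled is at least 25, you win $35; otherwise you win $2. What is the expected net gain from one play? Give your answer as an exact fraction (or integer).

69/16 dollars

E[payout] = (11/16)·2 + (5/16)·35 = 197/16
Expected profit = 197/16 − 8 = 69/16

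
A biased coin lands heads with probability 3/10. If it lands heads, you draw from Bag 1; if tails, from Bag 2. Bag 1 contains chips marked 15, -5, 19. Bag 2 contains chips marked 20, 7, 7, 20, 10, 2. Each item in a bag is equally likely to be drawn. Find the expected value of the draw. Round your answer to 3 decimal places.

E[X | Bag 1] = (15 − 5 + 19)/3 = 29/3
E[X | Bag 2] = (20 + 7 + 7 + 20 + 10 + 2)/6 = 11
E[X] = (3/10)·29/3 + (7/10)·11 = 53/5 ≈ 10.600

10.600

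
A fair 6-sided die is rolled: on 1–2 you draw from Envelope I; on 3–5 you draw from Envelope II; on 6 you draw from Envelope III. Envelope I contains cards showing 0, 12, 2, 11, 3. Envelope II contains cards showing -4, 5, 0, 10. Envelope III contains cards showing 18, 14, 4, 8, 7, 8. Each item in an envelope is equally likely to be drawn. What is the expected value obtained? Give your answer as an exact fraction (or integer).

E[X | Envelope I] = (0 + 12 + 2 + 11 + 3)/5 = 28/5
E[X | Envelope II] = (-4 + 5 + 0 + 10)/4 = 11/4
E[X | Envelope III] = (18 + 14 + 4 + 8 + 7 + 8)/6 = 59/6
E[X] = (1/3)·28/5 + (1/2)·11/4 + (1/6)·59/6 = 1757/360

1757/360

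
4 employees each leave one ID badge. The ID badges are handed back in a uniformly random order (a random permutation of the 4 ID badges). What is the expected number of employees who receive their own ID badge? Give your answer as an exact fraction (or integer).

1

Let Xᵢ = 1 if person i gets their own ID badge. For each i, P(Xᵢ=1) = 1/4.
By linearity of expectation, E[X₁+…+X_4] = 4·(1/4) = 1.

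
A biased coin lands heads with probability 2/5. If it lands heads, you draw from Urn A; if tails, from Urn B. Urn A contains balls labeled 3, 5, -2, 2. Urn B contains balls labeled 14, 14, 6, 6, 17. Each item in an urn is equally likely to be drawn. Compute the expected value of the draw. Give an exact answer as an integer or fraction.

E[X | Urn A] = (3 + 5 − 2 + 2)/4 = 2
E[X | Urn B] = (14 + 14 + 6 + 6 + 17)/5 = 57/5
E[X] = (2/5)·2 + (3/5)·57/5 = 191/25

191/25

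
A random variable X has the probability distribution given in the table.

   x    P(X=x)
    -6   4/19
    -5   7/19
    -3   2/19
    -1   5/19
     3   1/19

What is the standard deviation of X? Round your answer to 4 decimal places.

2.4574

E[X] = -67/19, E[X²] = 351/19
Var(X) = E[X²] − (E[X])² = 351/19 − 4489/361 = 2180/361
SD(X) = √(2180/361) ≈ 2.4574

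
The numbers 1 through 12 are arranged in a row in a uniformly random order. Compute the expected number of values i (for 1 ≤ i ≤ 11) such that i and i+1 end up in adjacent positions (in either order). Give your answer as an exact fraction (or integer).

For each i ∈ {1,…,11}, let Xᵢ = 1 if i and i+1 are adjacent. P(Xᵢ=1) = 2·(12−1)!/12! = 2/12.
By linearity, E[ΣXᵢ] = (11)·(2/12) = 11/6.

11/6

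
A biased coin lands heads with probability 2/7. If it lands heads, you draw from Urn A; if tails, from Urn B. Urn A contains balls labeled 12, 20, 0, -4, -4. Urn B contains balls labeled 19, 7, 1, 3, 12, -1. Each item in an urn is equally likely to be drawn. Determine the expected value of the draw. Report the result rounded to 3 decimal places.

6.252

E[X | Urn A] = (12 + 20 + 0 − 4 − 4)/5 = 24/5
E[X | Urn B] = (19 + 7 + 1 + 3 + 12 − 1)/6 = 41/6
E[X] = (2/7)·24/5 + (5/7)·41/6 = 1313/210 ≈ 6.252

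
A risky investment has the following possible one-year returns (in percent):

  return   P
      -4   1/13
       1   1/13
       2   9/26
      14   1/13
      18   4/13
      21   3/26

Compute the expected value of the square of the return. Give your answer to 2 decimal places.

168.35

E[X²] = (1/13)·16 + (1/13)·1 + (9/26)·4 + (1/13)·196 + (4/13)·324 + (3/26)·441
     = 4377/26 ≈ 168.35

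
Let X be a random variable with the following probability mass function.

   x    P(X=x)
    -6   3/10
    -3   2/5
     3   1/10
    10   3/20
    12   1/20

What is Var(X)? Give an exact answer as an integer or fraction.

E[X] = (3/10)·(-6) + (2/5)·(-3) + (1/10)·3 + (3/20)·10 + (1/20)·12 = -3/5
E[X²] = (3/10)·36 + (2/5)·9 + (1/10)·9 + (3/20)·100 + (1/20)·144 = 75/2
Var(X) = 75/2 − (-3/5)² = 1857/50

1857/50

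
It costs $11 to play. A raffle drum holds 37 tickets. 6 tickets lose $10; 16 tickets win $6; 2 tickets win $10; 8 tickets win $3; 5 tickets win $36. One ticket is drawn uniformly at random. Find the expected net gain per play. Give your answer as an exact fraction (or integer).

-147/37 dollars

E[payout] = (6/37)·(-10) + (16/37)·6 + (2/37)·10 + (8/37)·3 + (5/37)·36 = 260/37
Expected profit = 260/37 − 11 = -147/37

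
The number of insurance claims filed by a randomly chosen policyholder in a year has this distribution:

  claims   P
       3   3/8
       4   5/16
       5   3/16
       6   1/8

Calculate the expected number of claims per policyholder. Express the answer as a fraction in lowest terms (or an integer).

E[X] = (3/8)·3 + (5/16)·4 + (3/16)·5 + (1/8)·6
     = 65/16

65/16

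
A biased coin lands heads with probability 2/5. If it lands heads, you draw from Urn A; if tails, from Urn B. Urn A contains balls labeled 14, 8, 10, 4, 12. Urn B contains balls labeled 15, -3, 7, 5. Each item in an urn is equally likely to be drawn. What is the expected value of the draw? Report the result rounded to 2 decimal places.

7.44

E[X | Urn A] = (14 + 8 + 10 + 4 + 12)/5 = 48/5
E[X | Urn B] = (15 − 3 + 7 + 5)/4 = 6
E[X] = (2/5)·48/5 + (3/5)·6 = 186/25 ≈ 7.44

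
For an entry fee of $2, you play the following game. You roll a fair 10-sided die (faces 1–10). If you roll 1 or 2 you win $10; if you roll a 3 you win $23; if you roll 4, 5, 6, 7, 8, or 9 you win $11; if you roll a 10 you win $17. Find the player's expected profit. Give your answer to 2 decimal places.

E[payout] = (1/5)·10 + (3/5)·11 + (1/10)·17 + (1/10)·23 = 63/5
Expected profit = 63/5 − 2 = 53/5 ≈ $10.60

$10.60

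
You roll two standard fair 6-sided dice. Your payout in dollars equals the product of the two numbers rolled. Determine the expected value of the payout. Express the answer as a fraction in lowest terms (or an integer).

Distribution of the product of the two numbers rolled: 1 w.p. 1/36, 2 w.p. 1/18, 3 w.p. 1/18, 4 w.p. 1/12, 5 w.p. 1/18, 6 w.p. 1/9, …
E[payout] = (1/36)·1 + (1/18)·2 + (1/18)·3 + (1/12)·4 + (1/18)·5 + (1/9)·6 + (1/18)·8 + (1/36)·9 + (1/18)·10 + (1/9)·12 + (1/18)·15 + (1/36)·16 + (1/18)·18 + (1/18)·20 + (1/18)·24 + (1/36)·25 + (1/18)·30 + (1/36)·36 = 49/4

49/4 dollars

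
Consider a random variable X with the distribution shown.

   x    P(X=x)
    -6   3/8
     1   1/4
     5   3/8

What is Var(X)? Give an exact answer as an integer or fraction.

1479/64

E[X] = (3/8)·(-6) + (1/4)·1 + (3/8)·5 = -1/8
E[X²] = (3/8)·36 + (1/4)·1 + (3/8)·25 = 185/8
Var(X) = 185/8 − (-1/8)² = 1479/64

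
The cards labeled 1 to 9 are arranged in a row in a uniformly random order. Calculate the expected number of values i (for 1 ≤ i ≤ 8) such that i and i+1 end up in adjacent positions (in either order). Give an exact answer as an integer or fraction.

16/9

For each i ∈ {1,…,8}, let Xᵢ = 1 if i and i+1 are adjacent. P(Xᵢ=1) = 2·(9−1)!/9! = 2/9.
By linearity, E[ΣXᵢ] = (8)·(2/9) = 16/9.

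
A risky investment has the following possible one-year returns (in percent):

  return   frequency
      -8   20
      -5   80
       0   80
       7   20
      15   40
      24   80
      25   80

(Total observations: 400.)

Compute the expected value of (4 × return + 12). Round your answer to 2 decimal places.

Total = 400, so P(return=-8) = 20/400, etc.
E[4x+12] = (1/20)·(-20) + (1/5)·(-8) + (1/5)·12 + (1/20)·40 + (1/10)·72 + (1/5)·108 + (1/5)·112
     = 53 ≈ 53.00

53.00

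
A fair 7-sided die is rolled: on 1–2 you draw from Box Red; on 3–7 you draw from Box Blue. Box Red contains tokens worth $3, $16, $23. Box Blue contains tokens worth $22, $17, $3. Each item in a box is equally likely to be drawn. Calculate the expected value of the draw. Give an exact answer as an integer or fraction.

E[X | Box Red] = (3 + 16 + 23)/3 = 14
E[X | Box Blue] = (22 + 17 + 3)/3 = 14
E[X] = (2/7)·14 + (5/7)·14 = 14

$14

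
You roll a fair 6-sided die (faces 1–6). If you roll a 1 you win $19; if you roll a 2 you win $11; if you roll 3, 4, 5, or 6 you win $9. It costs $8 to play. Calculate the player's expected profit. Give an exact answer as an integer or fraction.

$3

E[payout] = (2/3)·9 + (1/6)·11 + (1/6)·19 = 11
Expected profit = 11 − 8 = 3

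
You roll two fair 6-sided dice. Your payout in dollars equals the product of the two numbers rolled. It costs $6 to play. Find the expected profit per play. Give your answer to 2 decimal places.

Distribution of the product of the two numbers rolled: 1 w.p. 1/36, 2 w.p. 1/18, 3 w.p. 1/18, 4 w.p. 1/12, 5 w.p. 1/18, 6 w.p. 1/9, …
E[payout] = (1/36)·1 + (1/18)·2 + (1/18)·3 + (1/12)·4 + (1/18)·5 + (1/9)·6 + (1/18)·8 + (1/36)·9 + (1/18)·10 + (1/9)·12 + (1/18)·15 + (1/36)·16 + (1/18)·18 + (1/18)·20 + (1/18)·24 + (1/36)·25 + (1/18)·30 + (1/36)·36 = 49/4
Expected profit = 49/4 − 6 = 25/4 ≈ $6.25

$6.25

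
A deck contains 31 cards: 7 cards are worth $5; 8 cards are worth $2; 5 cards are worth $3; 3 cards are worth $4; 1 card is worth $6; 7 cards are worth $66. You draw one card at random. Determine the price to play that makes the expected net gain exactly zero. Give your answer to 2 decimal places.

$17.61

E[payout] = (7/31)·5 + (8/31)·2 + (5/31)·3 + (3/31)·4 + (1/31)·6 + (7/31)·66 = 546/31
Fair fee = E[payout] = 546/31 ≈ $17.61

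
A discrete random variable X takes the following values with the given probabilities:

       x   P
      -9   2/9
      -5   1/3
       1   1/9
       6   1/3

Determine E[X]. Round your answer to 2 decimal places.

E[X] = (2/9)·(-9) + (1/3)·(-5) + (1/9)·1 + (1/3)·6
     = -14/9 ≈ -1.56

-1.56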